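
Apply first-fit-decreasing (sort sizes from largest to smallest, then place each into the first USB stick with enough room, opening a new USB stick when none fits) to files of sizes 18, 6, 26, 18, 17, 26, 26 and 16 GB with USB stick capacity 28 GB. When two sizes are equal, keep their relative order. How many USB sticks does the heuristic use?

7

Sorted descending: 26, 26, 26, 18, 18, 17, 16, 6.
  26 → USB stick 1 (new)  [load 26/28]
  26 → USB stick 2 (new)  [load 26/28]
  26 → USB stick 3 (new)  [load 26/28]
  18 → USB stick 4 (new)  [load 18/28]
  18 → USB stick 5 (new)  [load 18/28]
  17 → USB stick 6 (new)  [load 17/28]
  16 → USB stick 7 (new)  [load 16/28]
  6 → USB stick 4  [load 24/28]
7 USB sticks opened.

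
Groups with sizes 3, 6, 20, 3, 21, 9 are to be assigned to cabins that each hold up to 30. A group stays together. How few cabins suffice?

3

Total = 21 + 20 + 9 + 6 + 3 + 3 = 62.
Lower bound: ⌈62/30⌉ = 3 cabins.
A packing using 3 cabins:
  cabin 1: 21 + 9 = 30
  cabin 2: 20 + 6 + 3 = 29
  cabin 3: 3 = 3
This matches the lower bound, so 3 is optimal.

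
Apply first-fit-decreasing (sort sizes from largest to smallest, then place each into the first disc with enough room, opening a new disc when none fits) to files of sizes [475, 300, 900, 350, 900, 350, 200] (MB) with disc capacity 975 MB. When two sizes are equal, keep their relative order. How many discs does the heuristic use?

Sorted descending: 900, 900, 475, 350, 350, 300, 200.
  900 → disc 1 (new)  [load 900/975]
  900 → disc 2 (new)  [load 900/975]
  475 → disc 3 (new)  [load 475/975]
  350 → disc 3  [load 825/975]
  350 → disc 4 (new)  [load 350/975]
  300 → disc 4  [load 650/975]
  200 → disc 4  [load 850/975]
4 discs opened.

4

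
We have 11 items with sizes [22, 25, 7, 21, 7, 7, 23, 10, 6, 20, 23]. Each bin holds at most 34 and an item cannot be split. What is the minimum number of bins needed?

Total = 25 + 23 + 23 + 22 + 21 + 20 + 10 + 7 + 7 + 7 + 6 = 171.
Lower bound: ⌈171/34⌉ = 6 bins.
A packing using 6 bins:
  bin 1: 25 + 7 = 32
  bin 2: 23 + 10 = 33
  bin 3: 23 + 7 = 30
  bin 4: 22 + 7 = 29
  bin 5: 21 + 6 = 27
  bin 6: 20 = 20
This matches the lower bound, so 6 is optimal.

6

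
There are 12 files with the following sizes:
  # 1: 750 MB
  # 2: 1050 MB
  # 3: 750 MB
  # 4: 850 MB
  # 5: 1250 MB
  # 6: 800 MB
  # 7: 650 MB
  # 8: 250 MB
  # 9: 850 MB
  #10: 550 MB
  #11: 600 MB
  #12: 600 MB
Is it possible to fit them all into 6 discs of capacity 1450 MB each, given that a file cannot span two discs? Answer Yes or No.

Total = 8950 MB; ⌈8950/1450⌉ = 7.
At least 7 discs are required, but only 6 are allowed.

No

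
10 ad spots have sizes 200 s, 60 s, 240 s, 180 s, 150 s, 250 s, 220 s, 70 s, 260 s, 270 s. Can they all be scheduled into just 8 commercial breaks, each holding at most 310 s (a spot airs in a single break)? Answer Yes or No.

A valid assignment using 8 commercial breaks:
  break 1: 270 = 270
  break 2: 260 = 260
  break 3: 250 + 60 = 310
  break 4: 240 + 70 = 310
  break 5: 220 = 220
  break 6: 200 = 200
  break 7: 180 = 180
  break 8: 150 = 150
Every load is within 310 s, so 8 commercial breaks suffice.

Yes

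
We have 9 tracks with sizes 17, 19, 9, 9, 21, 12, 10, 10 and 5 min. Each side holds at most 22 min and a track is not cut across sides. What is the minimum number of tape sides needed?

Total = 21 + 19 + 17 + 12 + 10 + 10 + 9 + 9 + 5 = 112 min.
Lower bound: ⌈112/22⌉ = 6 tape sides.
A packing using 6 tape sides:
  side 1: 21 = 21
  side 2: 19 = 19
  side 3: 17 + 5 = 22
  side 4: 12 + 10 = 22
  side 5: 10 + 9 = 19
  side 6: 9 = 9
This matches the lower bound, so 6 is optimal.

6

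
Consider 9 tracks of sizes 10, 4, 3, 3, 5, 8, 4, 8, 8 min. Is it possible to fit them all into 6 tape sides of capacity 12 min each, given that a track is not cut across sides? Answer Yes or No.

Yes

A valid assignment using 5 tape sides:
  side 1: 10 = 10
  side 2: 8 + 4 = 12
  side 3: 8 + 4 = 12
  side 4: 8 + 3 = 11
  side 5: 5 + 3 = 8
That uses only 5 ≤ 6, so 6 tape sides are enough.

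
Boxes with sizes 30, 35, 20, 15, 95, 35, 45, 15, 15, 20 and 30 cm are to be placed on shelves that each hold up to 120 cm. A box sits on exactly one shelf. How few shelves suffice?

3

Total = 95 + 45 + 35 + 35 + 30 + 30 + 20 + 20 + 15 + 15 + 15 = 355 cm.
Lower bound: ⌈355/120⌉ = 3 shelves.
A packing using 3 shelves:
  shelf 1: 95 + 20 = 115
  shelf 2: 45 + 30 + 30 + 15 = 120
  shelf 3: 35 + 35 + 20 + 15 + 15 = 120
This matches the lower bound, so 3 is optimal.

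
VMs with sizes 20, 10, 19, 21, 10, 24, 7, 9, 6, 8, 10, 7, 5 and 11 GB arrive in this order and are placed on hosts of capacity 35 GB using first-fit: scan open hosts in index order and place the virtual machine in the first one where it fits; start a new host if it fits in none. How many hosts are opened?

  20 → host 1 (new)  [load 20/35]
  10 → host 1  [load 30/35]
  19 → host 2 (new)  [load 19/35]
  21 → host 3 (new)  [load 21/35]
  10 → host 2  [load 29/35]
  24 → host 4 (new)  [load 24/35]
  7 → host 3  [load 28/35]
  9 → host 4  [load 33/35]
  6 → host 2  [load 35/35]
  8 → host 5 (new)  [load 8/35]
  10 → host 5  [load 18/35]
  7 → host 3  [load 35/35]
  5 → host 1  [load 35/35]
  11 → host 5  [load 29/35]
5 hosts opened.

5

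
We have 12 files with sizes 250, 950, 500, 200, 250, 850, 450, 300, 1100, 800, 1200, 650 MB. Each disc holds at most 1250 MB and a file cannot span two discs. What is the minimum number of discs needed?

Total = 1200 + 1100 + 950 + 850 + 800 + 650 + 500 + 450 + 300 + 250 + 250 + 200 = 7500 MB.
Lower bound: ⌈7500/1250⌉ = 6 discs.
A packing using 7 discs:
  disc 1: 1200 = 1200
  disc 2: 1100 = 1100
  disc 3: 950 + 300 = 1250
  disc 4: 850 + 250 = 1100
  disc 5: 800 + 450 = 1250
  disc 6: 650 + 500 = 1150
  disc 7: 250 + 200 = 450
No arrangement into 6 discs stays within capacity, so 7 is optimal.

7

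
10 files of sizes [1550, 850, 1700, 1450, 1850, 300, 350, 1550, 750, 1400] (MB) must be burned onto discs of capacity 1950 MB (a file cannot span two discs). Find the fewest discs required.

Total = 1850 + 1700 + 1550 + 1550 + 1450 + 1400 + 850 + 750 + 350 + 300 = 11750 MB.
Lower bound: ⌈11750/1950⌉ = 7 discs.
A packing using 7 discs:
  disc 1: 1850 = 1850
  disc 2: 1700 = 1700
  disc 3: 1550 + 350 = 1900
  disc 4: 1550 + 300 = 1850
  disc 5: 1450 = 1450
  disc 6: 1400 = 1400
  disc 7: 850 + 750 = 1600
This matches the lower bound, so 7 is optimal.

7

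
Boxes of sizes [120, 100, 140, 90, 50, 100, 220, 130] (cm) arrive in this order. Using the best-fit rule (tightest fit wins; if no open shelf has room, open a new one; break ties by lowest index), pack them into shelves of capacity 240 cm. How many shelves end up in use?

5

  120 → shelf 1 (new)  [load 120/240]
  100 → shelf 1  [load 220/240]
  140 → shelf 2 (new)  [load 140/240]
  90 → shelf 2  [load 230/240]
  50 → shelf 3 (new)  [load 50/240]
  100 → shelf 3  [load 150/240]
  220 → shelf 4 (new)  [load 220/240]
  130 → shelf 5 (new)  [load 130/240]
5 shelves opened.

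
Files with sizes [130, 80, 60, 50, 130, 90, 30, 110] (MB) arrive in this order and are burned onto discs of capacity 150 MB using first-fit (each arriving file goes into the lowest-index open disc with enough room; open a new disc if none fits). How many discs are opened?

  130 → disc 1 (new)  [load 130/150]
  80 → disc 2 (new)  [load 80/150]
  60 → disc 2  [load 140/150]
  50 → disc 3 (new)  [load 50/150]
  130 → disc 4 (new)  [load 130/150]
  90 → disc 3  [load 140/150]
  30 → disc 5 (new)  [load 30/150]
  110 → disc 5  [load 140/150]
5 discs opened.

5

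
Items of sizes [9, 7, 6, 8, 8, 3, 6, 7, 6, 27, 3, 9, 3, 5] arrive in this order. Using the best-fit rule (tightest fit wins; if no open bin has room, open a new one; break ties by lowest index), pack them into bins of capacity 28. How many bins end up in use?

  9 → bin 1 (new)  [load 9/28]
  7 → bin 1  [load 16/28]
  6 → bin 1  [load 22/28]
  8 → bin 2 (new)  [load 8/28]
  8 → bin 2  [load 16/28]
  3 → bin 1  [load 25/28]
  6 → bin 2  [load 22/28]
  7 → bin 3 (new)  [load 7/28]
  6 → bin 2  [load 28/28]
  27 → bin 4 (new)  [load 27/28]
  3 → bin 1  [load 28/28]
  9 → bin 3  [load 16/28]
  3 → bin 3  [load 19/28]
  5 → bin 3  [load 24/28]
4 bins opened.

4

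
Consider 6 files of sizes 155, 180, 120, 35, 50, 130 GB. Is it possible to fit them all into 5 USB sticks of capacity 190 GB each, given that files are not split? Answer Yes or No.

Yes

A valid assignment using 4 USB sticks:
  USB stick 1: 180 = 180
  USB stick 2: 155 + 35 = 190
  USB stick 3: 130 + 50 = 180
  USB stick 4: 120 = 120
That uses only 4 ≤ 5, so 5 USB sticks are enough.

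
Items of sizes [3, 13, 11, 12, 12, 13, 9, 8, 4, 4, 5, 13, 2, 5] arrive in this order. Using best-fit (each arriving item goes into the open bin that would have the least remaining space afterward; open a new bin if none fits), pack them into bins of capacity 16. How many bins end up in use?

8

  3 → bin 1 (new)  [load 3/16]
  13 → bin 1  [load 16/16]
  11 → bin 2 (new)  [load 11/16]
  12 → bin 3 (new)  [load 12/16]
  12 → bin 4 (new)  [load 12/16]
  13 → bin 5 (new)  [load 13/16]
  9 → bin 6 (new)  [load 9/16]
  8 → bin 7 (new)  [load 8/16]
  4 → bin 3  [load 16/16]
  4 → bin 4  [load 16/16]
  5 → bin 2  [load 16/16]
  13 → bin 8 (new)  [load 13/16]
  2 → bin 5  [load 15/16]
  5 → bin 6  [load 14/16]
8 bins opened.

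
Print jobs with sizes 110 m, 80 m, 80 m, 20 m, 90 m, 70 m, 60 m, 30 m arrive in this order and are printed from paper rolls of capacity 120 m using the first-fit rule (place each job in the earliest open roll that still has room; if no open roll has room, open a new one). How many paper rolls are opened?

  110 → roll 1 (new)  [load 110/120]
  80 → roll 2 (new)  [load 80/120]
  80 → roll 3 (new)  [load 80/120]
  20 → roll 2  [load 100/120]
  90 → roll 4 (new)  [load 90/120]
  70 → roll 5 (new)  [load 70/120]
  60 → roll 6 (new)  [load 60/120]
  30 → roll 3  [load 110/120]
6 paper rolls opened.

6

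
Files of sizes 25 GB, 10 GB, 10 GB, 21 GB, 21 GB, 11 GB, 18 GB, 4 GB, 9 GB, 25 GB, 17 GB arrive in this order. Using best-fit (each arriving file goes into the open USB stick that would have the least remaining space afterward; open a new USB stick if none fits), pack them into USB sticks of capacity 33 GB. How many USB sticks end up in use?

  25 → USB stick 1 (new)  [load 25/33]
  10 → USB stick 2 (new)  [load 10/33]
  10 → USB stick 2  [load 20/33]
  21 → USB stick 3 (new)  [load 21/33]
  21 → USB stick 4 (new)  [load 21/33]
  11 → USB stick 3  [load 32/33]
  18 → USB stick 5 (new)  [load 18/33]
  4 → USB stick 1  [load 29/33]
  9 → USB stick 4  [load 30/33]
  25 → USB stick 6 (new)  [load 25/33]
  17 → USB stick 7 (new)  [load 17/33]
7 USB sticks opened.

7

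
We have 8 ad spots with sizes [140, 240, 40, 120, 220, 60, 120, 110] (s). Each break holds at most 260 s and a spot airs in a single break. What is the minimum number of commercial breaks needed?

Total = 240 + 220 + 140 + 120 + 120 + 110 + 60 + 40 = 1050 s.
Lower bound: ⌈1050/260⌉ = 5 commercial breaks.
A packing using 5 commercial breaks:
  break 1: 240 = 240
  break 2: 220 + 40 = 260
  break 3: 140 + 120 = 260
  break 4: 120 + 110 = 230
  break 5: 60 = 60
This matches the lower bound, so 5 is optimal.

5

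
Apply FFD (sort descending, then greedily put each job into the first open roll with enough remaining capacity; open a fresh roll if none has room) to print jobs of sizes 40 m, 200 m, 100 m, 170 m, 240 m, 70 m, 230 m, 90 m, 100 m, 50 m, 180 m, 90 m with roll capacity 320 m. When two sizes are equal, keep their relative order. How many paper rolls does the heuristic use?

5

Sorted descending: 240, 230, 200, 180, 170, 100, 100, 90, 90, 70, 50, 40.
  240 → roll 1 (new)  [load 240/320]
  230 → roll 2 (new)  [load 230/320]
  200 → roll 3 (new)  [load 200/320]
  180 → roll 4 (new)  [load 180/320]
  170 → roll 5 (new)  [load 170/320]
  100 → roll 3  [load 300/320]
  100 → roll 4  [load 280/320]
  90 → roll 2  [load 320/320]
  90 → roll 5  [load 260/320]
  70 → roll 1  [load 310/320]
  50 → roll 5  [load 310/320]
  40 → roll 4  [load 320/320]
5 paper rolls opened.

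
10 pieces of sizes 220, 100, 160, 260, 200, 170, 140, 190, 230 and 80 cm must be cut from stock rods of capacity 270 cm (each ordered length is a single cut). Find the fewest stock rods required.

8

Total = 260 + 230 + 220 + 200 + 190 + 170 + 160 + 140 + 100 + 80 = 1750 cm.
Lower bound: ⌈1750/270⌉ = 7 stock rods.
Also, 8 pieces each exceed 135 cm, and no two of those can share a stock rod, so at least 8 stock rods are needed.
A packing using 8 stock rods:
  stock rod 1: 260 = 260
  stock rod 2: 230 = 230
  stock rod 3: 220 = 220
  stock rod 4: 200 = 200
  stock rod 5: 190 + 80 = 270
  stock rod 6: 170 + 100 = 270
  stock rod 7: 160 = 160
  stock rod 8: 140 = 140
This matches the lower bound, so 8 is optimal.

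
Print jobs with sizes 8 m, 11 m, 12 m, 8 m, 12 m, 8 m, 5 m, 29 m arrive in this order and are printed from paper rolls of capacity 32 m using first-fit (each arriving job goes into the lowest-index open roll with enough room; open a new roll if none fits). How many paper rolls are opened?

4

  8 → roll 1 (new)  [load 8/32]
  11 → roll 1  [load 19/32]
  12 → roll 1  [load 31/32]
  8 → roll 2 (new)  [load 8/32]
  12 → roll 2  [load 20/32]
  8 → roll 2  [load 28/32]
  5 → roll 3 (new)  [load 5/32]
  29 → roll 4 (new)  [load 29/32]
4 paper rolls opened.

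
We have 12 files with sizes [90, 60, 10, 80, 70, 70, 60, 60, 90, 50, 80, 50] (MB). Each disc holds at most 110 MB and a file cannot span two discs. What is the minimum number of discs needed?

Total = 90 + 90 + 80 + 80 + 70 + 70 + 60 + 60 + 60 + 50 + 50 + 10 = 770 MB.
Lower bound: ⌈770/110⌉ = 7 discs.
Also, 9 files each exceed 55 MB, and no two of those can share a disc, so at least 9 discs are needed.
A packing using 9 discs:
  disc 1: 90 + 10 = 100
  disc 2: 90 = 90
  disc 3: 80 = 80
  disc 4: 80 = 80
  disc 5: 70 = 70
  disc 6: 70 = 70
  disc 7: 60 + 50 = 110
  disc 8: 60 + 50 = 110
  disc 9: 60 = 60
This matches the lower bound, so 9 is optimal.

9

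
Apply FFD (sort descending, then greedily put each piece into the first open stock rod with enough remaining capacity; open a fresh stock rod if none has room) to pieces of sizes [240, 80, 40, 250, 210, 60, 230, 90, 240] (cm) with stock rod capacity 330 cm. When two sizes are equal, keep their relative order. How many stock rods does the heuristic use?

Sorted descending: 250, 240, 240, 230, 210, 90, 80, 60, 40.
  250 → stock rod 1 (new)  [load 250/330]
  240 → stock rod 2 (new)  [load 240/330]
  240 → stock rod 3 (new)  [load 240/330]
  230 → stock rod 4 (new)  [load 230/330]
  210 → stock rod 5 (new)  [load 210/330]
  90 → stock rod 2  [load 330/330]
  80 → stock rod 1  [load 330/330]
  60 → stock rod 3  [load 300/330]
  40 → stock rod 4  [load 270/330]
5 stock rods opened.

5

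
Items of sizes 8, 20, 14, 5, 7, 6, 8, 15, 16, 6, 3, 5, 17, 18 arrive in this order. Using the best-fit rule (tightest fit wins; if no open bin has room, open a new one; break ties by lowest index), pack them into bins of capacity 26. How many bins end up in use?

  8 → bin 1 (new)  [load 8/26]
  20 → bin 2 (new)  [load 20/26]
  14 → bin 1  [load 22/26]
  5 → bin 2  [load 25/26]
  7 → bin 3 (new)  [load 7/26]
  6 → bin 3  [load 13/26]
  8 → bin 3  [load 21/26]
  15 → bin 4 (new)  [load 15/26]
  16 → bin 5 (new)  [load 16/26]
  6 → bin 5  [load 22/26]
  3 → bin 1  [load 25/26]
  5 → bin 3  [load 26/26]
  17 → bin 6 (new)  [load 17/26]
  18 → bin 7 (new)  [load 18/26]
7 bins opened.

7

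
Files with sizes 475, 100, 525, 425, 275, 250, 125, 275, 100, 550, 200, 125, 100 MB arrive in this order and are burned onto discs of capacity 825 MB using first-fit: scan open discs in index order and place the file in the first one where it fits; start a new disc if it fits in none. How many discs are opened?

  475 → disc 1 (new)  [load 475/825]
  100 → disc 1  [load 575/825]
  525 → disc 2 (new)  [load 525/825]
  425 → disc 3 (new)  [load 425/825]
  275 → disc 2  [load 800/825]
  250 → disc 1  [load 825/825]
  125 → disc 3  [load 550/825]
  275 → disc 3  [load 825/825]
  100 → disc 4 (new)  [load 100/825]
  550 → disc 4  [load 650/825]
  200 → disc 5 (new)  [load 200/825]
  125 → disc 4  [load 775/825]
  100 → disc 5  [load 300/825]
5 discs opened.

5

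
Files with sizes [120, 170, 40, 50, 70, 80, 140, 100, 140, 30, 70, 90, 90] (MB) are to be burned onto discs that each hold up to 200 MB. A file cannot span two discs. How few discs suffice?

7

Total = 170 + 140 + 140 + 120 + 100 + 90 + 90 + 80 + 70 + 70 + 50 + 40 + 30 = 1190 MB.
Lower bound: ⌈1190/200⌉ = 6 discs.
A packing using 7 discs:
  disc 1: 170 + 30 = 200
  disc 2: 140 + 50 = 190
  disc 3: 140 + 40 = 180
  disc 4: 120 + 80 = 200
  disc 5: 100 + 90 = 190
  disc 6: 90 + 70 = 160
  disc 7: 70 = 70
No arrangement into 6 discs stays within capacity, so 7 is optimal.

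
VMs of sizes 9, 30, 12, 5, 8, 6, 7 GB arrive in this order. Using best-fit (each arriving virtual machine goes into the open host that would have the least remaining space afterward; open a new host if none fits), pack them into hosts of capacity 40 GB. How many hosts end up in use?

2

  9 → host 1 (new)  [load 9/40]
  30 → host 1  [load 39/40]
  12 → host 2 (new)  [load 12/40]
  5 → host 2  [load 17/40]
  8 → host 2  [load 25/40]
  6 → host 2  [load 31/40]
  7 → host 2  [load 38/40]
2 hosts opened.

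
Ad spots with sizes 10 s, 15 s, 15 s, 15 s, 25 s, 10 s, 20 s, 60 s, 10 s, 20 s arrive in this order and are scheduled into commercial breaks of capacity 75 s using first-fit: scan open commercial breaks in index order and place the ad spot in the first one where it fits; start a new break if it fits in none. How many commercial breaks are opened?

  10 → break 1 (new)  [load 10/75]
  15 → break 1  [load 25/75]
  15 → break 1  [load 40/75]
  15 → break 1  [load 55/75]
  25 → break 2 (new)  [load 25/75]
  10 → break 1  [load 65/75]
  20 → break 2  [load 45/75]
  60 → break 3 (new)  [load 60/75]
  10 → break 1  [load 75/75]
  20 → break 2  [load 65/75]
3 commercial breaks opened.

3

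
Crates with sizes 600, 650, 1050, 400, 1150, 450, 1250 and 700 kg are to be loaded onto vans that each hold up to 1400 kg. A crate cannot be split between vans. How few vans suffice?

6

Total = 1250 + 1150 + 1050 + 700 + 650 + 600 + 450 + 400 = 6250 kg.
Lower bound: ⌈6250/1400⌉ = 5 vans.
A packing using 6 vans:
  van 1: 1250 = 1250
  van 2: 1150 = 1150
  van 3: 1050 = 1050
  van 4: 700 + 650 = 1350
  van 5: 600 + 450 = 1050
  van 6: 400 = 400
No arrangement into 5 vans stays within capacity, so 6 is optimal.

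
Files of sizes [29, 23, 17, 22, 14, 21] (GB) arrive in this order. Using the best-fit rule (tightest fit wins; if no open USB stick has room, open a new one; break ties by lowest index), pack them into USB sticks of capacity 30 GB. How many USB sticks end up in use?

6

  29 → USB stick 1 (new)  [load 29/30]
  23 → USB stick 2 (new)  [load 23/30]
  17 → USB stick 3 (new)  [load 17/30]
  22 → USB stick 4 (new)  [load 22/30]
  14 → USB stick 5 (new)  [load 14/30]
  21 → USB stick 6 (new)  [load 21/30]
6 USB sticks opened.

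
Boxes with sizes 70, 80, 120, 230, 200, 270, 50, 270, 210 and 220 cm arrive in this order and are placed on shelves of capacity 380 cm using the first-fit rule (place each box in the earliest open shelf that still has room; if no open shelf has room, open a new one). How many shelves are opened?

  70 → shelf 1 (new)  [load 70/380]
  80 → shelf 1  [load 150/380]
  120 → shelf 1  [load 270/380]
  230 → shelf 2 (new)  [load 230/380]
  200 → shelf 3 (new)  [load 200/380]
  270 → shelf 4 (new)  [load 270/380]
  50 → shelf 1  [load 320/380]
  270 → shelf 5 (new)  [load 270/380]
  210 → shelf 6 (new)  [load 210/380]
  220 → shelf 7 (new)  [load 220/380]
7 shelves opened.

7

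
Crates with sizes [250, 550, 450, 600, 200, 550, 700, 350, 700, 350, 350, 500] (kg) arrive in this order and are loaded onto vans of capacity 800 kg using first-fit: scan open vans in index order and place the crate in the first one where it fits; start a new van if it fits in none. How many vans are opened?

9

  250 → van 1 (new)  [load 250/800]
  550 → van 1  [load 800/800]
  450 → van 2 (new)  [load 450/800]
  600 → van 3 (new)  [load 600/800]
  200 → van 2  [load 650/800]
  550 → van 4 (new)  [load 550/800]
  700 → van 5 (new)  [load 700/800]
  350 → van 6 (new)  [load 350/800]
  700 → van 7 (new)  [load 700/800]
  350 → van 6  [load 700/800]
  350 → van 8 (new)  [load 350/800]
  500 → van 9 (new)  [load 500/800]
9 vans opened.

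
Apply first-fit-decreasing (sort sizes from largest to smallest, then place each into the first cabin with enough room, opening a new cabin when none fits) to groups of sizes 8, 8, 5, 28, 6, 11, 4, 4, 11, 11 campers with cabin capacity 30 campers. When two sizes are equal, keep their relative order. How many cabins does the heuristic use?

4

Sorted descending: 28, 11, 11, 11, 8, 8, 6, 5, 4, 4.
  28 → cabin 1 (new)  [load 28/30]
  11 → cabin 2 (new)  [load 11/30]
  11 → cabin 2  [load 22/30]
  11 → cabin 3 (new)  [load 11/30]
  8 → cabin 2  [load 30/30]
  8 → cabin 3  [load 19/30]
  6 → cabin 3  [load 25/30]
  5 → cabin 3  [load 30/30]
  4 → cabin 4 (new)  [load 4/30]
  4 → cabin 4  [load 8/30]
4 cabins opened.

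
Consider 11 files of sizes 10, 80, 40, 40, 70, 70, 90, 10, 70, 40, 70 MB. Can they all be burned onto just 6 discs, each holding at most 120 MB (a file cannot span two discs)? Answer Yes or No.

A valid assignment using 6 discs:
  disc 1: 90 + 10 + 10 = 110
  disc 2: 80 + 40 = 120
  disc 3: 70 + 40 = 110
  disc 4: 70 + 40 = 110
  disc 5: 70 = 70
  disc 6: 70 = 70
Every load is within 120 MB, so 6 discs suffice.

Yes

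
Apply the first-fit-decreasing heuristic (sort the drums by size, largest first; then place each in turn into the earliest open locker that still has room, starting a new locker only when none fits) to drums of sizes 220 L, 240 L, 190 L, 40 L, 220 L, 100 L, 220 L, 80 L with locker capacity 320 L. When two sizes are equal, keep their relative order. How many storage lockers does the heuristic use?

Sorted descending: 240, 220, 220, 220, 190, 100, 80, 40.
  240 → locker 1 (new)  [load 240/320]
  220 → locker 2 (new)  [load 220/320]
  220 → locker 3 (new)  [load 220/320]
  220 → locker 4 (new)  [load 220/320]
  190 → locker 5 (new)  [load 190/320]
  100 → locker 2  [load 320/320]
  80 → locker 1  [load 320/320]
  40 → locker 3  [load 260/320]
5 storage lockers opened.

5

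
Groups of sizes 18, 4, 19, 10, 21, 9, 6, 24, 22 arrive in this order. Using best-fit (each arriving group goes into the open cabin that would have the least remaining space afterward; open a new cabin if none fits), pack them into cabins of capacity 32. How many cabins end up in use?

5

  18 → cabin 1 (new)  [load 18/32]
  4 → cabin 1  [load 22/32]
  19 → cabin 2 (new)  [load 19/32]
  10 → cabin 1  [load 32/32]
  21 → cabin 3 (new)  [load 21/32]
  9 → cabin 3  [load 30/32]
  6 → cabin 2  [load 25/32]
  24 → cabin 4 (new)  [load 24/32]
  22 → cabin 5 (new)  [load 22/32]
5 cabins opened.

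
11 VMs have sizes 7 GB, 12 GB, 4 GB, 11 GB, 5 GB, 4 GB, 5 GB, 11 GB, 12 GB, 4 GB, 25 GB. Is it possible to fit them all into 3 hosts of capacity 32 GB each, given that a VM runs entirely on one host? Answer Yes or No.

Total = 100 GB; ⌈100/32⌉ = 4.
At least 4 hosts are required, but only 3 are allowed.

No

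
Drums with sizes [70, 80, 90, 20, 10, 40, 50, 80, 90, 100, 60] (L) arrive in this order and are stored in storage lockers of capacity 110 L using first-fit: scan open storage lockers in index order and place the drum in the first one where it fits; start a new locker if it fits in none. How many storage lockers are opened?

  70 → locker 1 (new)  [load 70/110]
  80 → locker 2 (new)  [load 80/110]
  90 → locker 3 (new)  [load 90/110]
  20 → locker 1  [load 90/110]
  10 → locker 1  [load 100/110]
  40 → locker 4 (new)  [load 40/110]
  50 → locker 4  [load 90/110]
  80 → locker 5 (new)  [load 80/110]
  90 → locker 6 (new)  [load 90/110]
  100 → locker 7 (new)  [load 100/110]
  60 → locker 8 (new)  [load 60/110]
8 storage lockers opened.

8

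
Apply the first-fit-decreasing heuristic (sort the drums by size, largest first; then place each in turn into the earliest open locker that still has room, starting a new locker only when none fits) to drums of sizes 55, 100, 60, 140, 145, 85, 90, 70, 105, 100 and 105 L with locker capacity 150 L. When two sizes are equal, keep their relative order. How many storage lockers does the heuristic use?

9

Sorted descending: 145, 140, 105, 105, 100, 100, 90, 85, 70, 60, 55.
  145 → locker 1 (new)  [load 145/150]
  140 → locker 2 (new)  [load 140/150]
  105 → locker 3 (new)  [load 105/150]
  105 → locker 4 (new)  [load 105/150]
  100 → locker 5 (new)  [load 100/150]
  100 → locker 6 (new)  [load 100/150]
  90 → locker 7 (new)  [load 90/150]
  85 → locker 8 (new)  [load 85/150]
  70 → locker 9 (new)  [load 70/150]
  60 → locker 7  [load 150/150]
  55 → locker 8  [load 140/150]
9 storage lockers opened.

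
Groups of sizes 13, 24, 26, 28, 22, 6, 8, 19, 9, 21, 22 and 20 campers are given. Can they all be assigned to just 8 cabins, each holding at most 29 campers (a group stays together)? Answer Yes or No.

No

Total = 218 campers; ⌈218/29⌉ = 8.
The bound of 8 does not rule out 8, but exhaustive search shows no assignment into 8 cabins of capacity 29 campers exists — the minimum is 9.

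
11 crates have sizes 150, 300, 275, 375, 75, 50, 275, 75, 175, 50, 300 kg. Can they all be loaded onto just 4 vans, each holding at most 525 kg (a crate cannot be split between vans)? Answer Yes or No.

Total = 2100 kg; ⌈2100/525⌉ = 4.
5 crates each exceed half the capacity and cannot share a van, forcing at least 5 vans.
At least 5 vans are required, but only 4 are allowed.

No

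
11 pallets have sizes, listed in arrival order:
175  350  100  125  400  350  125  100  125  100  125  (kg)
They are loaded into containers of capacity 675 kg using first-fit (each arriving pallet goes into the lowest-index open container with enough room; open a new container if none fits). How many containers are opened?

  175 → container 1 (new)  [load 175/675]
  350 → container 1  [load 525/675]
  100 → container 1  [load 625/675]
  125 → container 2 (new)  [load 125/675]
  400 → container 2  [load 525/675]
  350 → container 3 (new)  [load 350/675]
  125 → container 2  [load 650/675]
  100 → container 3  [load 450/675]
  125 → container 3  [load 575/675]
  100 → container 3  [load 675/675]
  125 → container 4 (new)  [load 125/675]
4 containers opened.

4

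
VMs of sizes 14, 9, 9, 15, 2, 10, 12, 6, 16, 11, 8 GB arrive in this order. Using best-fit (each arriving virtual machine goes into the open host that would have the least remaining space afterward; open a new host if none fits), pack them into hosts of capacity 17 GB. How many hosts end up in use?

8

  14 → host 1 (new)  [load 14/17]
  9 → host 2 (new)  [load 9/17]
  9 → host 3 (new)  [load 9/17]
  15 → host 4 (new)  [load 15/17]
  2 → host 4  [load 17/17]
  10 → host 5 (new)  [load 10/17]
  12 → host 6 (new)  [load 12/17]
  6 → host 5  [load 16/17]
  16 → host 7 (new)  [load 16/17]
  11 → host 8 (new)  [load 11/17]
  8 → host 2  [load 17/17]
8 hosts opened.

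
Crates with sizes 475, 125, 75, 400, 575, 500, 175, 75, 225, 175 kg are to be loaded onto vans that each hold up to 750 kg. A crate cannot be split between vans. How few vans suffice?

Total = 575 + 500 + 475 + 400 + 225 + 175 + 175 + 125 + 75 + 75 = 2800 kg.
Lower bound: ⌈2800/750⌉ = 4 vans.
A packing using 4 vans:
  van 1: 575 + 175 = 750
  van 2: 500 + 225 = 725
  van 3: 475 + 175 + 75 = 725
  van 4: 400 + 125 + 75 = 600
This matches the lower bound, so 4 is optimal.

4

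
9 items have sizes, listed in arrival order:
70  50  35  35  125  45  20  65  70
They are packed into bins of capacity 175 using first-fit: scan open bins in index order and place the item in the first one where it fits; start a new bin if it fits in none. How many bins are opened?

4

  70 → bin 1 (new)  [load 70/175]
  50 → bin 1  [load 120/175]
  35 → bin 1  [load 155/175]
  35 → bin 2 (new)  [load 35/175]
  125 → bin 2  [load 160/175]
  45 → bin 3 (new)  [load 45/175]
  20 → bin 1  [load 175/175]
  65 → bin 3  [load 110/175]
  70 → bin 4 (new)  [load 70/175]
4 bins opened.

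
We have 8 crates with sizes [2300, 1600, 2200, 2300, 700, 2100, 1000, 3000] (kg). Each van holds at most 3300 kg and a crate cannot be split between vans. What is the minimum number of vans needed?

6

Total = 3000 + 2300 + 2300 + 2200 + 2100 + 1600 + 1000 + 700 = 15200 kg.
Lower bound: ⌈15200/3300⌉ = 5 vans.
A packing using 6 vans:
  van 1: 3000 = 3000
  van 2: 2300 + 1000 = 3300
  van 3: 2300 + 700 = 3000
  van 4: 2200 = 2200
  van 5: 2100 = 2100
  van 6: 1600 = 1600
No arrangement into 5 vans stays within capacity, so 6 is optimal.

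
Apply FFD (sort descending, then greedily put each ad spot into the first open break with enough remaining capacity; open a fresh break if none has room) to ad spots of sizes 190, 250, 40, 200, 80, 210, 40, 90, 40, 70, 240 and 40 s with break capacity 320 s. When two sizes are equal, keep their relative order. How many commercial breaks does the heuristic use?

5

Sorted descending: 250, 240, 210, 200, 190, 90, 80, 70, 40, 40, 40, 40.
  250 → break 1 (new)  [load 250/320]
  240 → break 2 (new)  [load 240/320]
  210 → break 3 (new)  [load 210/320]
  200 → break 4 (new)  [load 200/320]
  190 → break 5 (new)  [load 190/320]
  90 → break 3  [load 300/320]
  80 → break 2  [load 320/320]
  70 → break 1  [load 320/320]
  40 → break 4  [load 240/320]
  40 → break 4  [load 280/320]
  40 → break 4  [load 320/320]
  40 → break 5  [load 230/320]
5 commercial breaks opened.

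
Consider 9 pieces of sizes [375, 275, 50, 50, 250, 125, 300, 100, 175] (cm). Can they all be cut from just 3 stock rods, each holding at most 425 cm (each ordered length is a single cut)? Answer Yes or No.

Total = 1700 cm; ⌈1700/425⌉ = 4.
At least 4 stock rods are required, but only 3 are allowed.

No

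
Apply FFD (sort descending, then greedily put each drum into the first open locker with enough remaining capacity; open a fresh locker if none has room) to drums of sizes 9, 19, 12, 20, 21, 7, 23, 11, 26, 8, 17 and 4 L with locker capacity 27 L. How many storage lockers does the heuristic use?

7

Sorted descending: 26, 23, 21, 20, 19, 17, 12, 11, 9, 8, 7, 4.
  26 → locker 1 (new)  [load 26/27]
  23 → locker 2 (new)  [load 23/27]
  21 → locker 3 (new)  [load 21/27]
  20 → locker 4 (new)  [load 20/27]
  19 → locker 5 (new)  [load 19/27]
  17 → locker 6 (new)  [load 17/27]
  12 → locker 7 (new)  [load 12/27]
  11 → locker 7  [load 23/27]
  9 → locker 6  [load 26/27]
  8 → locker 5  [load 27/27]
  7 → locker 4  [load 27/27]
  4 → locker 2  [load 27/27]
7 storage lockers opened.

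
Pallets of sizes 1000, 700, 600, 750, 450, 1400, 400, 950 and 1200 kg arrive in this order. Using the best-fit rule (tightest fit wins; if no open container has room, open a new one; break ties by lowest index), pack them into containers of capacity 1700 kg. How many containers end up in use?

  1000 → container 1 (new)  [load 1000/1700]
  700 → container 1  [load 1700/1700]
  600 → container 2 (new)  [load 600/1700]
  750 → container 2  [load 1350/1700]
  450 → container 3 (new)  [load 450/1700]
  1400 → container 4 (new)  [load 1400/1700]
  400 → container 3  [load 850/1700]
  950 → container 5 (new)  [load 950/1700]
  1200 → container 6 (new)  [load 1200/1700]
6 containers opened.

6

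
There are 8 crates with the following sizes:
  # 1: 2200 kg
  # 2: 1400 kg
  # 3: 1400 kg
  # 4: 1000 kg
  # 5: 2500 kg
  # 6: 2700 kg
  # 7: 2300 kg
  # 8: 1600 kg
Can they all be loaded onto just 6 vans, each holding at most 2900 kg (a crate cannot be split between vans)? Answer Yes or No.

Yes

A valid assignment using 6 vans:
  van 1: 2700 = 2700
  van 2: 2500 = 2500
  van 3: 2300 = 2300
  van 4: 2200 = 2200
  van 5: 1600 + 1000 = 2600
  van 6: 1400 + 1400 = 2800
Every load is within 2900 kg, so 6 vans suffice.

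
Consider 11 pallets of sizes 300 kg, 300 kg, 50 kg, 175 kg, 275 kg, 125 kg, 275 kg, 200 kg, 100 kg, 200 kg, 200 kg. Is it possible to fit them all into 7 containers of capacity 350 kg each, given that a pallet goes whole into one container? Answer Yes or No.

Total = 2200 kg; ⌈2200/350⌉ = 7.
The bound of 7 does not rule out 7, but exhaustive search shows no assignment into 7 containers of capacity 350 kg exists — the minimum is 8.

No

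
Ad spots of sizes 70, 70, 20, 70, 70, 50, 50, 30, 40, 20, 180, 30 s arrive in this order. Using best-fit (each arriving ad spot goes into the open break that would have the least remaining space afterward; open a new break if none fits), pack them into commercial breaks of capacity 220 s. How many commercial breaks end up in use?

4

  70 → break 1 (new)  [load 70/220]
  70 → break 1  [load 140/220]
  20 → break 1  [load 160/220]
  70 → break 2 (new)  [load 70/220]
  70 → break 2  [load 140/220]
  50 → break 1  [load 210/220]
  50 → break 2  [load 190/220]
  30 → break 2  [load 220/220]
  40 → break 3 (new)  [load 40/220]
  20 → break 3  [load 60/220]
  180 → break 4 (new)  [load 180/220]
  30 → break 4  [load 210/220]
4 commercial breaks opened.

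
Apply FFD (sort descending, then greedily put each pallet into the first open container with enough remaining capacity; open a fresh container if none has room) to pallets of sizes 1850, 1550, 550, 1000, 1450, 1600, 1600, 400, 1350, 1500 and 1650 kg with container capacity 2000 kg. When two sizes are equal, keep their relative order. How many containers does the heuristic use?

9

Sorted descending: 1850, 1650, 1600, 1600, 1550, 1500, 1450, 1350, 1000, 550, 400.
  1850 → container 1 (new)  [load 1850/2000]
  1650 → container 2 (new)  [load 1650/2000]
  1600 → container 3 (new)  [load 1600/2000]
  1600 → container 4 (new)  [load 1600/2000]
  1550 → container 5 (new)  [load 1550/2000]
  1500 → container 6 (new)  [load 1500/2000]
  1450 → container 7 (new)  [load 1450/2000]
  1350 → container 8 (new)  [load 1350/2000]
  1000 → container 9 (new)  [load 1000/2000]
  550 → container 7  [load 2000/2000]
  400 → container 3  [load 2000/2000]
9 containers opened.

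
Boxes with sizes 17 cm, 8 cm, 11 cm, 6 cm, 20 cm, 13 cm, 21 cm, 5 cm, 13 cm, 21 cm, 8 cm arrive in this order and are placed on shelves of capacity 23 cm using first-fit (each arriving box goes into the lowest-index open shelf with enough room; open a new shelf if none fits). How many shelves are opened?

  17 → shelf 1 (new)  [load 17/23]
  8 → shelf 2 (new)  [load 8/23]
  11 → shelf 2  [load 19/23]
  6 → shelf 1  [load 23/23]
  20 → shelf 3 (new)  [load 20/23]
  13 → shelf 4 (new)  [load 13/23]
  21 → shelf 5 (new)  [load 21/23]
  5 → shelf 4  [load 18/23]
  13 → shelf 6 (new)  [load 13/23]
  21 → shelf 7 (new)  [load 21/23]
  8 → shelf 6  [load 21/23]
7 shelves opened.

7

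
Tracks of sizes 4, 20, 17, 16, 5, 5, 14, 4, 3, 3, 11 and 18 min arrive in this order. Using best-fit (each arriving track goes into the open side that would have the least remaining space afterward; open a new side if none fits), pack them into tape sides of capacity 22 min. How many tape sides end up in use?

  4 → side 1 (new)  [load 4/22]
  20 → side 2 (new)  [load 20/22]
  17 → side 1  [load 21/22]
  16 → side 3 (new)  [load 16/22]
  5 → side 3  [load 21/22]
  5 → side 4 (new)  [load 5/22]
  14 → side 4  [load 19/22]
  4 → side 5 (new)  [load 4/22]
  3 → side 4  [load 22/22]
  3 → side 5  [load 7/22]
  11 → side 5  [load 18/22]
  18 → side 6 (new)  [load 18/22]
6 tape sides opened.

6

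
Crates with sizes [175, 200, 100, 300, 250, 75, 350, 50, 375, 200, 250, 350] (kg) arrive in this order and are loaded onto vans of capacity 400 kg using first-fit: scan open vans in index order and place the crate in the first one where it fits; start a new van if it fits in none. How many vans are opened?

8

  175 → van 1 (new)  [load 175/400]
  200 → van 1  [load 375/400]
  100 → van 2 (new)  [load 100/400]
  300 → van 2  [load 400/400]
  250 → van 3 (new)  [load 250/400]
  75 → van 3  [load 325/400]
  350 → van 4 (new)  [load 350/400]
  50 → van 3  [load 375/400]
  375 → van 5 (new)  [load 375/400]
  200 → van 6 (new)  [load 200/400]
  250 → van 7 (new)  [load 250/400]
  350 → van 8 (new)  [load 350/400]
8 vans opened.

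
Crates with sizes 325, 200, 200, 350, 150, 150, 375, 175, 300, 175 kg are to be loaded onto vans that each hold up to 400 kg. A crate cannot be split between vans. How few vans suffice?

Total = 375 + 350 + 325 + 300 + 200 + 200 + 175 + 175 + 150 + 150 = 2400 kg.
Lower bound: ⌈2400/400⌉ = 6 vans.
A packing using 7 vans:
  van 1: 375 = 375
  van 2: 350 = 350
  van 3: 325 = 325
  van 4: 300 = 300
  van 5: 200 + 200 = 400
  van 6: 175 + 175 = 350
  van 7: 150 + 150 = 300
No arrangement into 6 vans stays within capacity, so 7 is optimal.

7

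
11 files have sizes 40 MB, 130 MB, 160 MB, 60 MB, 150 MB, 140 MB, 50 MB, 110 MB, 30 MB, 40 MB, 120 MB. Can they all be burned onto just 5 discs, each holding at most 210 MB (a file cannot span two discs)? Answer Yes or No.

Total = 1030 MB; ⌈1030/210⌉ = 5.
6 files each exceed half the capacity and cannot share a disc, forcing at least 6 discs.
At least 6 discs are required, but only 5 are allowed.

No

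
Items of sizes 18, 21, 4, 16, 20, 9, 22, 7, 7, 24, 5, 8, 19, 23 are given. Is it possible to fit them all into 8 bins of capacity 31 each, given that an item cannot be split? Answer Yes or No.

Yes

A valid assignment using 8 bins:
  bin 1: 24 + 7 = 31
  bin 2: 23 + 8 = 31
  bin 3: 22 + 9 = 31
  bin 4: 21 + 7 = 28
  bin 5: 20 + 5 + 4 = 29
  bin 6: 19 = 19
  bin 7: 18 = 18
  bin 8: 16 = 16
Every load is within 31, so 8 bins suffice.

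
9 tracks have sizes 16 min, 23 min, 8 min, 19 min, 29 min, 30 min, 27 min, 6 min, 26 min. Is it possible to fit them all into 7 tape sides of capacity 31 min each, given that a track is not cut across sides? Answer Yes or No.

A valid assignment using 7 tape sides:
  side 1: 30 = 30
  side 2: 29 = 29
  side 3: 27 = 27
  side 4: 26 = 26
  side 5: 23 + 8 = 31
  side 6: 19 + 6 = 25
  side 7: 16 = 16
Every load is within 31 min, so 7 tape sides suffice.

Yes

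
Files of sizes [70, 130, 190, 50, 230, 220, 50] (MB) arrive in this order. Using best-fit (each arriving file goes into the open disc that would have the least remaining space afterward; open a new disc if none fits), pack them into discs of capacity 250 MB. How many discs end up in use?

4

  70 → disc 1 (new)  [load 70/250]
  130 → disc 1  [load 200/250]
  190 → disc 2 (new)  [load 190/250]
  50 → disc 1  [load 250/250]
  230 → disc 3 (new)  [load 230/250]
  220 → disc 4 (new)  [load 220/250]
  50 → disc 2  [load 240/250]
4 discs opened.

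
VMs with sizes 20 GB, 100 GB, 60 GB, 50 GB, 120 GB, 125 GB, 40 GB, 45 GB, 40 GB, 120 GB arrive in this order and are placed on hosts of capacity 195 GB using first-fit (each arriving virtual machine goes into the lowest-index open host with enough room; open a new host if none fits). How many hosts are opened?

  20 → host 1 (new)  [load 20/195]
  100 → host 1  [load 120/195]
  60 → host 1  [load 180/195]
  50 → host 2 (new)  [load 50/195]
  120 → host 2  [load 170/195]
  125 → host 3 (new)  [load 125/195]
  40 → host 3  [load 165/195]
  45 → host 4 (new)  [load 45/195]
  40 → host 4  [load 85/195]
  120 → host 5 (new)  [load 120/195]
5 hosts opened.

5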